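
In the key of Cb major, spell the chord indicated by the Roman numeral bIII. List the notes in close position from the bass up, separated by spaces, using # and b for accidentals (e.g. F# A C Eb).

Scale degree 3 in Cb major is Eb; lowering it a half step gives Ebb. bIII is a major triad on the lowered third degree, borrowed from the parallel minor.
So the chord is Ebb-Gb-Bbb.

Ebb Gb Bbb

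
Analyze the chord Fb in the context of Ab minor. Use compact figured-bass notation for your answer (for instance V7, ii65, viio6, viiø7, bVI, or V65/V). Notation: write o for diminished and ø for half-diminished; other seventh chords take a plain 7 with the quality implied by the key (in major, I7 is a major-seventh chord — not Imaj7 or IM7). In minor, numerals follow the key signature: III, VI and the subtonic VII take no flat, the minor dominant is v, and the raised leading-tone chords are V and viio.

VI

The pitches Fb-Ab-Cb form a major triad rooted on Fb.
Fb is scale degree 6 in Ab minor, and a major triad on that degree is written VI.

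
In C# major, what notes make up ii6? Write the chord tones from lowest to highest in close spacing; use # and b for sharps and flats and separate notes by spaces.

F# A# D#

The numeral's case and figure indicate a minor triad. In C# major its root, the supertonic, is D#.
That chord is spelled D#-F#-A#.
The figured bass 6 indicates first inversion, placing the third (F#) in the bass: F#-A#-D#.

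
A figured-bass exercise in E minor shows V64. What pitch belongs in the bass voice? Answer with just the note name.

F#

V in E minor has root B; the chord is B-D#-F#.
The figure 64 means second inversion — the fifth is in the bass.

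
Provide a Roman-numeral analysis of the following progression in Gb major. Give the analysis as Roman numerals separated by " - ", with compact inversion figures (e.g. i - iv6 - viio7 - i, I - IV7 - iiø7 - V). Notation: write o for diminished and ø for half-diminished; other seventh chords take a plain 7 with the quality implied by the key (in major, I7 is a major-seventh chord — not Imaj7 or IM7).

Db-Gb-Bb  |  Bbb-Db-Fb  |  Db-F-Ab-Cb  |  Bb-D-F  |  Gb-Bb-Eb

Db-Gb-Bb: root Gb is the tonic; major triad there is I64.
Bbb-Db-Fb: major triad on Bbb — chromatic; bIII (borrowed from the parallel minor).
Db-F-Ab-Cb has root Db, degree 5 in Gb major, so V7.
Bb-D-F is the secondary dominant of vi (major triad on Bb): V/vi.
Gb-Bb-Eb has root Eb, degree 6 in Gb major, so vi6.

I64 - bIII - V7 - V/vi - vi6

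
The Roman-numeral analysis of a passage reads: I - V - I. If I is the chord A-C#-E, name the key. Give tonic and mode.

A major

The anchor chord is a major triad on A, labeled I.
If A is scale degree 1 and the mode makes that degree carry a major triad, the tonic is A and the mode is major.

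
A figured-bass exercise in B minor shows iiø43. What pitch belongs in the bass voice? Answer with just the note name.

iiø in B minor has root C#; the chord is C#-E-G-B.
The figure 43 means second inversion — the fifth is in the bass.

G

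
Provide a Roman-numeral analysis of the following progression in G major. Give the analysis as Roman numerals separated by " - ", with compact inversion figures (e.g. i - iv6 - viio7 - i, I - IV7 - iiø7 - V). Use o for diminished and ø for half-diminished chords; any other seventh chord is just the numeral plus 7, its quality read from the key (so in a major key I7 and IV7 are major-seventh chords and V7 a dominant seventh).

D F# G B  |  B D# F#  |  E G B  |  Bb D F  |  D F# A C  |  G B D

D-F#-G-B: major seventh chord on G = scale degree 1 → I43.
B-D#-F# is the secondary dominant of vi (major triad on B): V/vi.
E-G-B has root E, degree 6 in G major, so vi.
Bb-D-F is non-diatonic — bIII, a mixture chord from G minor.
D-F#-A-C has root D, degree 5 in G major, so V7.
G-B-D: major triad on G = scale degree 1 → I.

I43 - V/vi - vi - bIII - V7 - I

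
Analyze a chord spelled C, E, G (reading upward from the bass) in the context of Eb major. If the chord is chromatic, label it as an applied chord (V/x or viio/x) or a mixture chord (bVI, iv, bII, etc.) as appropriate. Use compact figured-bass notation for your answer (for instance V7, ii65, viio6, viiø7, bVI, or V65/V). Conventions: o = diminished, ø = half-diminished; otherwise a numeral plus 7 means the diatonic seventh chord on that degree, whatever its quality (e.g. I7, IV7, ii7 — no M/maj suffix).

V/ii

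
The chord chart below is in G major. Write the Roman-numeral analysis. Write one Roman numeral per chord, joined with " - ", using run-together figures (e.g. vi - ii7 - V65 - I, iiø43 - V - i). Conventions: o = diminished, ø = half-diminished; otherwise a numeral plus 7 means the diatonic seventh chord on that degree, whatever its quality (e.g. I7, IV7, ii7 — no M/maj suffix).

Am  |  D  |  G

ii - V - I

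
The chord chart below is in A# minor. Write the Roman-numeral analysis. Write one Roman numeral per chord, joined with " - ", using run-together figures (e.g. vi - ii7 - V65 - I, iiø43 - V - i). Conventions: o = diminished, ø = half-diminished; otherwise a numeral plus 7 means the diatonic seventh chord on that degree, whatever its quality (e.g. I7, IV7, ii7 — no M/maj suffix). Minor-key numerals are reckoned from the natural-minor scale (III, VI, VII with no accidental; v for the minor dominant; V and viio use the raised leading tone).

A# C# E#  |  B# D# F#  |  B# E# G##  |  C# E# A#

i - iio - V64 - i6

A#-C#-E#: root A# is the tonic; minor triad there is i.
B#-D#-F#: diminished triad on B# = scale degree 2 → iio.
B#-E#-G## has root E#, degree 5 in A# minor, so V64.
C#-E#-A# has root A#, degree 1 in A# minor, so i6.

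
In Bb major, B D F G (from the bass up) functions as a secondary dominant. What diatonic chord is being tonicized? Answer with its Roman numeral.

The chord is a dominant seventh chord on G.
A dominant resolves down a perfect fifth: G → C. In Bb major, C is scale degree 2, i.e. ii.

ii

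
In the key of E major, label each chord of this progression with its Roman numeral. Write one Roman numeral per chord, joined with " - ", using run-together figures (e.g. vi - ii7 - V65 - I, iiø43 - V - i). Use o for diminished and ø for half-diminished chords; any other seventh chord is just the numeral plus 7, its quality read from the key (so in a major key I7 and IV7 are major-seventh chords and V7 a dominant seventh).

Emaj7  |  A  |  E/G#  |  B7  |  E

I7 - IV - I6 - V7 - I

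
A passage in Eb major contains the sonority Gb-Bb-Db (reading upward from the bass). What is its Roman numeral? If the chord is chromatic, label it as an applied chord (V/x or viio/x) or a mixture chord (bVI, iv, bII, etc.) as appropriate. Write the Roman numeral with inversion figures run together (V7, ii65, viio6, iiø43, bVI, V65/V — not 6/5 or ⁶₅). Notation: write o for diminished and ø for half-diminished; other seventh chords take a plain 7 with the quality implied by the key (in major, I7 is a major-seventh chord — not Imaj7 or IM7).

bIII

The pitches Gb-Bb-Db form a major triad rooted on Gb.
Gb is the lowered third degree of Eb major (diatonic 3 would be G). This is a major triad on the lowered third degree, borrowed from the parallel minor.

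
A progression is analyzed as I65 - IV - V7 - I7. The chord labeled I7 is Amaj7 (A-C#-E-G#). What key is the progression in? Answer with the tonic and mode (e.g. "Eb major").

The anchor chord is a major seventh chord on A, labeled I7.
If A is scale degree 1 and the mode makes that degree carry a major seventh chord, the tonic is A and the mode is major.

A major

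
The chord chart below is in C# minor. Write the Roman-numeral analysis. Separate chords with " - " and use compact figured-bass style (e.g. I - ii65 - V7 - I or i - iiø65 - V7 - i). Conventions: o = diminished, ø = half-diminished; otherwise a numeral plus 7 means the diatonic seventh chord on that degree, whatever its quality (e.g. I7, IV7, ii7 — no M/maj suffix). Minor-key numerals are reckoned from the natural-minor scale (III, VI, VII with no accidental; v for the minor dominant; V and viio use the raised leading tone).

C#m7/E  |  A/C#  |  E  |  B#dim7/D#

C#m7/E has root C#, degree 1 in C# minor, so i65.
A/C# has root A, degree 6 in C# minor, so VI6.
E has root E, degree 3 in C# minor, so III.
B#dim7/D#: fully diminished seventh chord on B# = scale degree 7 → viio65.

i65 - VI6 - III - viio65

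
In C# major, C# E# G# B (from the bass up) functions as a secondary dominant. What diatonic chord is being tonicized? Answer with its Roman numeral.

The chord is a dominant seventh chord on C#.
A dominant resolves down a perfect fifth: C# → F#. In C# major, F# is scale degree 4, i.e. IV.

IV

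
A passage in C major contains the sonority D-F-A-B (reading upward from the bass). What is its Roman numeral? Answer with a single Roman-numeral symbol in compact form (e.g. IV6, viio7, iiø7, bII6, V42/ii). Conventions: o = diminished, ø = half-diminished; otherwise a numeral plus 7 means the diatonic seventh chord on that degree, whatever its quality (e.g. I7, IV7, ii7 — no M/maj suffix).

viiø65

Stacked in thirds the chord is B-D-F-A: a half-diminished seventh chord on B.
B is scale degree 7 in C major, and a half-diminished seventh chord on that degree is written viiø7.
With D in the bass the chord is in first inversion, so the figured bass is 65.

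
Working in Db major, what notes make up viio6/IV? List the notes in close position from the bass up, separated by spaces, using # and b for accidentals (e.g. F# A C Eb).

Ab Cb F

viio6/IV is a secondary leading-tone chord. The target IV is Gb in Db major; the applied chord is rooted a semitone below, on F.
Building a diminished triad on F gives F-Ab-Cb.
The figured bass 6 indicates first inversion, placing the third (Ab) in the bass: Ab-Cb-F.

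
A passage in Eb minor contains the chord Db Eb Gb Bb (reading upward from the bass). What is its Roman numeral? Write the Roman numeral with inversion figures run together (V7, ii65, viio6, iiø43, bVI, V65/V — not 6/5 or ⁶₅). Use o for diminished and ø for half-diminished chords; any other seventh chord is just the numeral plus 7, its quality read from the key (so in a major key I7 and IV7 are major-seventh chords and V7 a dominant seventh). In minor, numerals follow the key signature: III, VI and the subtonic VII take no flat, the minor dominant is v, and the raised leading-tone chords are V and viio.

i42

The pitches Eb-Gb-Bb-Db form a minor seventh chord rooted on Eb.
Eb is scale degree 1 in Eb minor, and a minor seventh chord on that degree is written i7.
With Db in the bass the chord is in third inversion, so the figured bass is 42.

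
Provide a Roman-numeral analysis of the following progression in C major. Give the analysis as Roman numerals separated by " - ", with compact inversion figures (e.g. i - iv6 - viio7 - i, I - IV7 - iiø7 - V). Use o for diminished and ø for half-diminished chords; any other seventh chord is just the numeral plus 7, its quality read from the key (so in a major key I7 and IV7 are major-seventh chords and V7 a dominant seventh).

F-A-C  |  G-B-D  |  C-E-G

IV - V - I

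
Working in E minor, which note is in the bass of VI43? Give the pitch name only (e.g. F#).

VI in E minor has root C; the chord is C-E-G-B.
The figure 43 means second inversion — the fifth is in the bass.

G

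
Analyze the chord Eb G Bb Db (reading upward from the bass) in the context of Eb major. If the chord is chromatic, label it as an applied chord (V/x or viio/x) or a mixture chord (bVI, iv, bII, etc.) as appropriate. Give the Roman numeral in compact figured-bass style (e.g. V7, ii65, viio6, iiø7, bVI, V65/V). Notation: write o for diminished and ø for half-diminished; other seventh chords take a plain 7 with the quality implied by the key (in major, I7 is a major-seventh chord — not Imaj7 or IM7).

Stacked in thirds the chord is Eb-G-Bb-Db: a dominant seventh chord on Eb.
Eb is not a diatonic chord root with this quality in Eb major, but it lies a perfect fifth above Ab (IV), so the chord functions as an applied dominant of IV.

V7/IV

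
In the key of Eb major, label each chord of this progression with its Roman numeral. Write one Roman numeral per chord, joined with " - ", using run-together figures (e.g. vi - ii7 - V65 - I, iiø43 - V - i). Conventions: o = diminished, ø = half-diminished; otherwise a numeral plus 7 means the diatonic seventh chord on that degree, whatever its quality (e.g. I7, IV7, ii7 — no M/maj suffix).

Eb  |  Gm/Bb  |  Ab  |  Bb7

Eb has root Eb, degree 1 in Eb major, so I.
Gm/Bb has root G, degree 3 in Eb major, so iii6.
Ab: root Ab is the subdominant; major triad there is IV.
Bb7: root Bb is the dominant; dominant seventh chord there is V7.

I - iii6 - IV - V7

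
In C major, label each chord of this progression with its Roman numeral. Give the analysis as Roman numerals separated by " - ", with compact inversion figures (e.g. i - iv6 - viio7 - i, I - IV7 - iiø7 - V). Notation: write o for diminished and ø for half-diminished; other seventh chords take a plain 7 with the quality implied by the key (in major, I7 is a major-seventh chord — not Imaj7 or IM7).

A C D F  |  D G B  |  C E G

A-C-D-F has root D, degree 2 in C major, so ii43.
D-G-B has root G, degree 5 in C major, so V64.
C-E-G: root C is the tonic; major triad there is I.

ii43 - V64 - I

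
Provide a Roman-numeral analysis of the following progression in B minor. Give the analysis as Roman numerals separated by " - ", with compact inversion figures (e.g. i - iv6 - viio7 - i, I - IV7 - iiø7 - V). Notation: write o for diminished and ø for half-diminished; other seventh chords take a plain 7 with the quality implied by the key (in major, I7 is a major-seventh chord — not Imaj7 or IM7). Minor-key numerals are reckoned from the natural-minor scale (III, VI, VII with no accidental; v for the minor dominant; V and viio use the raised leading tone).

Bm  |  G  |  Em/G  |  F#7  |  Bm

i - VI - iv6 - V7 - i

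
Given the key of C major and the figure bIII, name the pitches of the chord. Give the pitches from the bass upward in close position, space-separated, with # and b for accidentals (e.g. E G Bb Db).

bIII is a major triad on the lowered third degree, borrowed from the parallel minor. In C major that root is Eb.
So the chord is Eb-G-Bb, a major triad.

Eb G Bb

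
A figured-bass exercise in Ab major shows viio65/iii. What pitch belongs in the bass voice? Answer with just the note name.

D

The applied chord viio65/iii is rooted on B: B-D-F-Ab.
The figure 65 means first inversion — the third is in the bass.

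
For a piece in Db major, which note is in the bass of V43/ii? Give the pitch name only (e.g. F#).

The applied chord V43/ii is rooted on Bb: Bb-D-F-Ab.
The figure 43 means second inversion — the fifth is in the bass.

F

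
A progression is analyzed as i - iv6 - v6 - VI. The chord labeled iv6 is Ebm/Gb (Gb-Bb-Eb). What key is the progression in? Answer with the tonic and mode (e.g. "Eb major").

Bb minor

The chord Ebm/Gb is a minor triad rooted on Eb; its label is iv6.
Counting down 3 scale steps from Eb places the tonic on Bb; a minor triad on degree 4 is diatonic only in minor.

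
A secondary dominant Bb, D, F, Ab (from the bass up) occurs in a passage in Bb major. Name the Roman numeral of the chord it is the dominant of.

The chord is a dominant seventh chord on Bb.
A dominant resolves down a perfect fifth: Bb → Eb. In Bb major, Eb is scale degree 4, i.e. IV.

IV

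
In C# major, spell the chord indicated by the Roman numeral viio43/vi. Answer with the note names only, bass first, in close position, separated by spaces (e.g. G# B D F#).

D# F# G## B#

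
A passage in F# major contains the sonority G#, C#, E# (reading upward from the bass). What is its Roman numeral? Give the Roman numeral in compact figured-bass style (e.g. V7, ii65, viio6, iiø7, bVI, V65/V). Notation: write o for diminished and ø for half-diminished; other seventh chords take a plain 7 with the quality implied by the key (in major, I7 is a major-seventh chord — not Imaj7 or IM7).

V64

Stacked in thirds the chord is C#-E#-G#: a major triad on C#.
In F# major, C# is the dominant; the diatonic major triad there is V.
With G# in the bass the chord is in second inversion, so the figured bass is 64.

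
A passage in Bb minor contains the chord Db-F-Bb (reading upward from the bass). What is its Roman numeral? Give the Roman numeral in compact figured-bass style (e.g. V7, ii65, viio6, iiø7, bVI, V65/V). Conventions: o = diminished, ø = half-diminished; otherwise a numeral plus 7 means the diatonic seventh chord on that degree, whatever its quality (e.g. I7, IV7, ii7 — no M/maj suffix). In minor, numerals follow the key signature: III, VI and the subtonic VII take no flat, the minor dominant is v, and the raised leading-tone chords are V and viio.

Stacked in thirds the chord is Bb-Db-F: a minor triad on Bb.
Bb is scale degree 1 in Bb minor, and a minor triad on that degree is written i.
With Db in the bass the chord is in first inversion, so the figured bass is 6.

i6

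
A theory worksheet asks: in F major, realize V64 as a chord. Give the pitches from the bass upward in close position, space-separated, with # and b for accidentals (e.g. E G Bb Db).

The numeral's case and figure indicate a major triad. In F major its root, scale degree 5, is C.
That chord is spelled C-E-G.
With the 64 figure the chord is in second inversion; from the bass G upward in close position it reads G-C-E.

G C E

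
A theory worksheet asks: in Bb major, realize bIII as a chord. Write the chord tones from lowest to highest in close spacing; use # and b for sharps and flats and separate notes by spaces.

bIII is a major triad on the lowered third degree, borrowed from the parallel minor. In Bb major that root is Db.
So the chord is Db-F-Ab, a major triad.

Db F Ab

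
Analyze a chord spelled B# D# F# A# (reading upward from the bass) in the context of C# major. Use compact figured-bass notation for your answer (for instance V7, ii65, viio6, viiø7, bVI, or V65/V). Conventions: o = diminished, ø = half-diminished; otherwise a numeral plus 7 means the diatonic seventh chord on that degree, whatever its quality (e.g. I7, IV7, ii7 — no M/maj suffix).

Stacked in thirds the chord is B#-D#-F#-A#: a half-diminished seventh chord on B#.
In C# major, B# is the leading tone; the diatonic half-diminished seventh chord there is viiø7.

viiø7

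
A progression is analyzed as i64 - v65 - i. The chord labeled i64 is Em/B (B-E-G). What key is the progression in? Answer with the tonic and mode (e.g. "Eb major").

E minor

The chord Em/B is a minor triad rooted on E; its label is i64.
If E is scale degree 1 and the mode makes that degree carry a minor triad, the tonic is E and the mode is minor.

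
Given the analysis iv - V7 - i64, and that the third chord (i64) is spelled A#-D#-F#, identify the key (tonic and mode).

i64 is given as A#-D#-F# — a minor triad with root D#.
If D# is scale degree 1 and the mode makes that degree carry a minor triad, the tonic is D# and the mode is minor.

D# minor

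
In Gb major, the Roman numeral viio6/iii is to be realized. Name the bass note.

C

The applied chord viio6/iii is rooted on A: A-C-Eb.
The figure 6 means first inversion — the third is in the bass.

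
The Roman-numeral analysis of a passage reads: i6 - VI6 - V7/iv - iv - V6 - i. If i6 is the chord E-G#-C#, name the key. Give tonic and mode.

i6 is given as E-G#-C# — a minor triad with root C#.
If C# is scale degree 1 and the mode makes that degree carry a minor triad, the tonic is C# and the mode is minor.

C# minor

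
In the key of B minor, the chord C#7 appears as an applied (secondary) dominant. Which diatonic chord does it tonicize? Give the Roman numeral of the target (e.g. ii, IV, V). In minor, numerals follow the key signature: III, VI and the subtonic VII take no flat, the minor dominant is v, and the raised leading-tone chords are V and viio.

V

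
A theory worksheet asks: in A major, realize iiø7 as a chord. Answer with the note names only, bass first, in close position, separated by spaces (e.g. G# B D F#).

iiø7 is the half-diminished supertonic seventh, borrowed from the parallel minor. In A major that root is B.
So the chord is B-D-F-A, a half-diminished seventh chord.

B D F A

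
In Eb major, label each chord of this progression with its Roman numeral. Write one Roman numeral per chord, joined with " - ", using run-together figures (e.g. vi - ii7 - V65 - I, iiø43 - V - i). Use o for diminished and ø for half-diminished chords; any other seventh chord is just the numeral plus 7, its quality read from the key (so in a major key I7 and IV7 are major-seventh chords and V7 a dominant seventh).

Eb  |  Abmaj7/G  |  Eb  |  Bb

I - IV42 - I - V

Eb: root Eb is the tonic; major triad there is I.
Abmaj7/G: major seventh chord on Ab = scale degree 4 → IV42.
Eb: root Eb is the tonic; major triad there is I.
Bb has root Bb, degree 5 in Eb major, so V.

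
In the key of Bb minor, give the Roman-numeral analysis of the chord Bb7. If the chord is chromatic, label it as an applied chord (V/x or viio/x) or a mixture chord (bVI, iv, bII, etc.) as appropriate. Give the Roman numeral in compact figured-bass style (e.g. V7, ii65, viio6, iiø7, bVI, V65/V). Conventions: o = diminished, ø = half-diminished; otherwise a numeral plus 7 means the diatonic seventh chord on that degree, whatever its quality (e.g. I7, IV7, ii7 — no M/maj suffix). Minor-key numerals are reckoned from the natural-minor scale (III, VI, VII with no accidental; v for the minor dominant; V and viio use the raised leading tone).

V7/iv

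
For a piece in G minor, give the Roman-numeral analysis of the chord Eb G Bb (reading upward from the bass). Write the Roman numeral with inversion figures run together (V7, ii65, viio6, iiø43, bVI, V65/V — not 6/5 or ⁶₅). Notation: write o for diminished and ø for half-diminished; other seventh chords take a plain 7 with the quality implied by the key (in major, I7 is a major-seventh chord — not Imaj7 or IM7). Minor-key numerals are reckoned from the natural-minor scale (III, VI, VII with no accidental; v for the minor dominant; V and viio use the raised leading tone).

VI

Stacked in thirds the chord is Eb-G-Bb: a major triad on Eb.
Eb is scale degree 6 in G minor, and a major triad on that degree is written VI.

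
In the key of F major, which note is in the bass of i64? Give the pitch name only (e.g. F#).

C

i in F major has root F; the chord is F-Ab-C.
The figure 64 means second inversion — the fifth is in the bass.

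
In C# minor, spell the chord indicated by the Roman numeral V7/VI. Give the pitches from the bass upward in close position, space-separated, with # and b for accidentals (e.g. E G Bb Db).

E G# B D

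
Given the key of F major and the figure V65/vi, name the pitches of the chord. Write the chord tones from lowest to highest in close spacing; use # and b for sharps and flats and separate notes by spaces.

V65/vi is a secondary dominant — the dominant seventh of vi. vi in F major is D, so the applied chord's root is A, a perfect fifth above.
Building a dominant seventh chord on A gives A-C#-E-G.
The figured bass 65 indicates first inversion, placing the third (C#) in the bass: C#-E-G-A.

C# E G A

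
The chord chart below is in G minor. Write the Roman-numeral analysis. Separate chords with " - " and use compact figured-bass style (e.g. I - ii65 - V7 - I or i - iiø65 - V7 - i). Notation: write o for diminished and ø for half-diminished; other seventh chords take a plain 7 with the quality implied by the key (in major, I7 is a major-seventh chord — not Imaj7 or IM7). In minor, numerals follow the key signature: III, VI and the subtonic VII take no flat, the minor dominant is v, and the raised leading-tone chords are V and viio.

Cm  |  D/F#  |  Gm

iv - V6 - i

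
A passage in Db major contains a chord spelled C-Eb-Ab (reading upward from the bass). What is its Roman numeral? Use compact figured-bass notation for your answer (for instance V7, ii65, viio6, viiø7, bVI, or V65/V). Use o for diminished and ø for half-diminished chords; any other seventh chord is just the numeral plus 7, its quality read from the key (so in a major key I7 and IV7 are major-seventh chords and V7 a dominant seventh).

V6

The pitches Ab-C-Eb form a major triad rooted on Ab.
In Db major, Ab is the dominant; the diatonic major triad there is V.
With C in the bass the chord is in first inversion, so the figured bass is 6.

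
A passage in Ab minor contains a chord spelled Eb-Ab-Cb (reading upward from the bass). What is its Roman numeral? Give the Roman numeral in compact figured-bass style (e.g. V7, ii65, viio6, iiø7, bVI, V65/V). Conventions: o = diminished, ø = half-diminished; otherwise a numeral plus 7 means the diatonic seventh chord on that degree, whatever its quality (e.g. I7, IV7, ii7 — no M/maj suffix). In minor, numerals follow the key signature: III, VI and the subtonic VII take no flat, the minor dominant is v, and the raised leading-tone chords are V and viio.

i64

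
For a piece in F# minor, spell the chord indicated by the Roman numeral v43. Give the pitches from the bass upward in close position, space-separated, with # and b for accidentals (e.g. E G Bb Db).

G# B C# E

The numeral's case and figure indicate a minor seventh chord. In F# minor its root, the fifth degree, is C#.
Stacking thirds from C# gives C#-E-G#-B.
With the 43 figure the chord is in second inversion; from the bass G# upward in close position it reads G#-B-C#-E.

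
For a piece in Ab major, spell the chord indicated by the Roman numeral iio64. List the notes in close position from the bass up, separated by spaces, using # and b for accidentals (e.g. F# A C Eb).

Fb Bb Db

iio64 is the diminished supertonic triad, borrowed from the parallel minor. In Ab major that root is Bb.
So the chord is Bb-Db-Fb.
With the 64 figure the chord is in second inversion; from the bass Fb upward in close position it reads Fb-Bb-Db.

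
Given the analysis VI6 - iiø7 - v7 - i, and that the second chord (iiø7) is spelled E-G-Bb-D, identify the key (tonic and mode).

The anchor chord is a half-diminished seventh chord on E, labeled iiø7.
Counting down one scale step from E places the tonic on D; a half-diminished seventh chord on degree 2 is diatonic only in minor.

D minor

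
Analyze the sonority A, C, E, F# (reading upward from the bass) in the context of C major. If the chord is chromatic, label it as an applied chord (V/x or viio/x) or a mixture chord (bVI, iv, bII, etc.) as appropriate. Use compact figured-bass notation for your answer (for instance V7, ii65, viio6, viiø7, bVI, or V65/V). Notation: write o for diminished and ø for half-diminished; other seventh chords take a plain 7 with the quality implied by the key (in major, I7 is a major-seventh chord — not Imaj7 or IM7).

Stacked in thirds the chord is F#-A-C-E: a half-diminished seventh chord on F#.
F# sits a half step below G (V in C major); a diminished chord there is the applied leading-tone chord of V.
With A in the bass the chord is in first inversion, so the figured bass is 65.

viiø65/V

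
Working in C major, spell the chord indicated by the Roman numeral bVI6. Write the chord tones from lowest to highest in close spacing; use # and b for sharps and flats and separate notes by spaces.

Scale degree 6 in C major is A; lowering it a half step gives Ab. bVI6 is a major triad on the lowered sixth degree, borrowed from the parallel minor.
So the chord is Ab-C-Eb, a major triad.
The figured bass 6 indicates first inversion, placing the third (C) in the bass: C-Eb-Ab.

C Eb Ab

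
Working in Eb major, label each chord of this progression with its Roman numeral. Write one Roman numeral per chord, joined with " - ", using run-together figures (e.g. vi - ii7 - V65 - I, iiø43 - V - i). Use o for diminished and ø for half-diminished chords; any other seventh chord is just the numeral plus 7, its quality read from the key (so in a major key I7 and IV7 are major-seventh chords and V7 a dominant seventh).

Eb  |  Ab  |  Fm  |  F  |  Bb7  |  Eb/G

I - IV - ii - V/V - V7 - I6

Eb: major triad on Eb = scale degree 1 → I.
Ab: root Ab is the subdominant; major triad there is IV.
Fm has root F, degree 2 in Eb major, so ii.
F: chromatic; F is V of V, so V/V.
Bb7: root Bb is the dominant; dominant seventh chord there is V7.
Eb/G has root Eb, degree 1 in Eb major, so I6.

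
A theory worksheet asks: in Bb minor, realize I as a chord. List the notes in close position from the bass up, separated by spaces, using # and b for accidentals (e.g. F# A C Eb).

Scale degree 1 in Bb minor is Bb; here the chord built on it is altered to a major triad. I is the major tonic (Picardy third), borrowed from the parallel major.
So the chord is Bb-D-F, a major triad.

Bb D F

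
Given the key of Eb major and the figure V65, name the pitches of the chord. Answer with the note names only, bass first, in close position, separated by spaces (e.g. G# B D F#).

D F Ab Bb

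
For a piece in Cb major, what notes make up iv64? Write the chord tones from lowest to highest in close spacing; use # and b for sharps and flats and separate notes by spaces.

iv64 is the minor subdominant, borrowed from the parallel minor. In Cb major that root is Fb.
So the chord is Fb-Abb-Cb, a minor triad.
With the 64 figure the chord is in second inversion; from the bass Cb upward in close position it reads Cb-Fb-Abb.

Cb Fb Abb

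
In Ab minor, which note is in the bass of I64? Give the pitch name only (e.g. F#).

Eb

I in Ab minor has root Ab; the chord is Ab-C-Eb.
The figure 64 means second inversion — the fifth is in the bass.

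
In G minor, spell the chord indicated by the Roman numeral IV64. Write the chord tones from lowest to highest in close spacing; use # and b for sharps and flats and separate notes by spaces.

G C E

IV64 is the major subdominant, borrowed from the parallel major. In G minor that root is C.
So the chord is C-E-G, a major triad.
The figured bass 64 indicates second inversion, placing the fifth (G) in the bass: G-C-E.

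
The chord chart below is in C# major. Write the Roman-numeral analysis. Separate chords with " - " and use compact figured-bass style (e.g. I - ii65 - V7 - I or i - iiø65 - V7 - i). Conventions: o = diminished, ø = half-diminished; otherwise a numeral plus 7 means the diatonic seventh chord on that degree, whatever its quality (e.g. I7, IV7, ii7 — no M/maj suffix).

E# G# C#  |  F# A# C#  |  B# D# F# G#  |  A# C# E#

I6 - IV - V65 - vi

E#-G#-C#: root C# is the tonic; major triad there is I6.
F#-A#-C# has root F#, degree 4 in C# major, so IV.
B#-D#-F#-G# has root G#, degree 5 in C# major, so V65.
A#-C#-E# has root A#, degree 6 in C# major, so vi.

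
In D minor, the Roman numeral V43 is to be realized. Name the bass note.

E

V in D minor has root A; the chord is A-C#-E-G.
The figure 43 means second inversion — the fifth is in the bass.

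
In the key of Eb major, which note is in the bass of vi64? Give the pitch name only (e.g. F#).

G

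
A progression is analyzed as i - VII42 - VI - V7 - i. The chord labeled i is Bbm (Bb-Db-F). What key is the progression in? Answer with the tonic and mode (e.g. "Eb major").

Bb minor

The chord Bbm is a minor triad rooted on Bb; its label is i.
If Bb is scale degree 1 and the mode makes that degree carry a minor triad, the tonic is Bb and the mode is minor.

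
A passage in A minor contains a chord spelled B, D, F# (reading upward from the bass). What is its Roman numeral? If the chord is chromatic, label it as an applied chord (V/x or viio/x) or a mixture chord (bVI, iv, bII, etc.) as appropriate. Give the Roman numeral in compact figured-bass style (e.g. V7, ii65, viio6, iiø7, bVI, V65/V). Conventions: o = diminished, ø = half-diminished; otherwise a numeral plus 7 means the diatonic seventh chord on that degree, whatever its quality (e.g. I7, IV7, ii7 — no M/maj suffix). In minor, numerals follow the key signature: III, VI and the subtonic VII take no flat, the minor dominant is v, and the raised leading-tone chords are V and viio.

ii

Stacked in thirds the chord is B-D-F#: a minor triad on B.
B is the second degree of A minor. This is the minor supertonic, borrowed from the parallel major (the Dorian ii).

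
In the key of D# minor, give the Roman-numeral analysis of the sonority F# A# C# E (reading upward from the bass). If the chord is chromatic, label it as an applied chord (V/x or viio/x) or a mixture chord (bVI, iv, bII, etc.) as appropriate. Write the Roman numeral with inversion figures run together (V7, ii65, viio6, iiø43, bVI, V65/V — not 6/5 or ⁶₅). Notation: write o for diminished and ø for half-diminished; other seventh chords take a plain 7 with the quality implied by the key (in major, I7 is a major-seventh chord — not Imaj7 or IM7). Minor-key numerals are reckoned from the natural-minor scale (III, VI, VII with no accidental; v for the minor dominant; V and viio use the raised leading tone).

V7/VI

Stacked in thirds the chord is F#-A#-C#-E: a dominant seventh chord on F#.
F# is not a diatonic chord root with this quality in D# minor, but it lies a perfect fifth above B (VI), so the chord functions as an applied dominant of VI.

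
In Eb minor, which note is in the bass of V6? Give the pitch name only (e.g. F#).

V in Eb minor has root Bb; the chord is Bb-D-F.
The figure 6 means first inversion — the third is in the bass.

D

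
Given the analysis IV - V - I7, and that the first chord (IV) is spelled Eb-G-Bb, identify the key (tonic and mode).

The chord Eb is a major triad rooted on Eb; its label is IV.
Counting down 3 scale steps from Eb places the tonic on Bb; a major triad on degree 4 is diatonic only in major.

Bb major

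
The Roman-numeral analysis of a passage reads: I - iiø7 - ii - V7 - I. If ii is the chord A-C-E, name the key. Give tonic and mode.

G major

The chord Am is a minor triad rooted on A; its label is ii.
If A is scale degree 2 and the mode makes that degree carry a minor triad, the tonic is G and the mode is major.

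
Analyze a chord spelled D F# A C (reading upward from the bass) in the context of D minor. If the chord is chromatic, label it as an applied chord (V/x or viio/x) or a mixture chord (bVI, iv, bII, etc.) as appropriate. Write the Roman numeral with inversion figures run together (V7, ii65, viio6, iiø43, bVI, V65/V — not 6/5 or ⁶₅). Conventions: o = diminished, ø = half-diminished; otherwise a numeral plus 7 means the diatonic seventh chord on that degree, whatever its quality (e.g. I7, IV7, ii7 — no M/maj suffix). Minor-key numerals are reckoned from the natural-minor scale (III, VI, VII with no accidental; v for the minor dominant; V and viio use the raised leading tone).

The pitches D-F#-A-C form a dominant seventh chord rooted on D.
D is not a diatonic chord root with this quality in D minor, but it lies a perfect fifth above G (iv), so the chord functions as an applied dominant of iv.

V7/iv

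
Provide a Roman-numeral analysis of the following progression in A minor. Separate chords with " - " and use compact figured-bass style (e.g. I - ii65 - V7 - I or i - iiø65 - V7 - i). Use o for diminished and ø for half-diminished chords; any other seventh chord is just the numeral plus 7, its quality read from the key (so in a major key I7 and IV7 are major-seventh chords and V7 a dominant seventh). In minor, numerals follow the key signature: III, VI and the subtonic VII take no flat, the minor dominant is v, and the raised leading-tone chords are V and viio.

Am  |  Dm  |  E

i - iv - V

Am: minor triad on A = scale degree 1 → i.
Dm: minor triad on D = scale degree 4 → iv.
E has root E, degree 5 in A minor, so V.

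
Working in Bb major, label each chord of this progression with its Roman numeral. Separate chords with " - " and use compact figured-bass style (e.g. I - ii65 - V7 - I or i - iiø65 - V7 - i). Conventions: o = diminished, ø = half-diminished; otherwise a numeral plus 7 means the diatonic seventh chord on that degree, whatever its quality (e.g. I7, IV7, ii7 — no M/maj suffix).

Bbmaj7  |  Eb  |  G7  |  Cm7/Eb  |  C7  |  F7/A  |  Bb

Bbmaj7: major seventh chord on Bb = scale degree 1 → I7.
Eb: root Eb is the subdominant; major triad there is IV.
G7: a dominant seventh chord on G, the applied dominant of ii → V7/ii.
Cm7/Eb: minor seventh chord on C = scale degree 2 → ii65.
C7 is the secondary dominant of V (dominant seventh chord on C): V7/V.
F7/A: dominant seventh chord on F = scale degree 5 → V65.
Bb: root Bb is the tonic; major triad there is I.

I7 - IV - V7/ii - ii65 - V7/V - V65 - I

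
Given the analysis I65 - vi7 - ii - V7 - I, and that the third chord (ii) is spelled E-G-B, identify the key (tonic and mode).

The chord Em is a minor triad rooted on E; its label is ii.
If E is scale degree 2 and the mode makes that degree carry a minor triad, the tonic is D and the mode is major.

D major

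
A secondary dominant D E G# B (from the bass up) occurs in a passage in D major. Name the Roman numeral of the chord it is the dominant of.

V

The chord is a dominant seventh chord on E.
A dominant resolves down a perfect fifth: E → A. In D major, A is scale degree 5, i.e. V.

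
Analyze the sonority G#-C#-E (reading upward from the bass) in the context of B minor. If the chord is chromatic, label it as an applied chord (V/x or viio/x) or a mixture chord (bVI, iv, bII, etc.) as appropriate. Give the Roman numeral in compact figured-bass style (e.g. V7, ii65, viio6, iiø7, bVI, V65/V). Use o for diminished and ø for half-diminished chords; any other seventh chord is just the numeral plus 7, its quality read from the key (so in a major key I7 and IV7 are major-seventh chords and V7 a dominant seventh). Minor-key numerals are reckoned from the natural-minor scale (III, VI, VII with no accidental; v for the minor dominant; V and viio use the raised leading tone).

ii64

Stacked in thirds the chord is C#-E-G#: a minor triad on C#.
C# is the second degree of B minor. This is the minor supertonic, borrowed from the parallel major (the Dorian ii).
With G# in the bass the chord is in second inversion, so the figured bass is 64.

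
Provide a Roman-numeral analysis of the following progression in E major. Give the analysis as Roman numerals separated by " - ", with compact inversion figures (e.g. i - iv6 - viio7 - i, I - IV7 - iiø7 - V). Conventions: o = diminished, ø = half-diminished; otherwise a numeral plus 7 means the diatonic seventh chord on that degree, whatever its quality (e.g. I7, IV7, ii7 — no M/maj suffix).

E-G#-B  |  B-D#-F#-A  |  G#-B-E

E-G#-B has root E, degree 1 in E major, so I.
B-D#-F#-A: root B is the dominant; dominant seventh chord there is V7.
G#-B-E has root E, degree 1 in E major, so I6.

I - V7 - I6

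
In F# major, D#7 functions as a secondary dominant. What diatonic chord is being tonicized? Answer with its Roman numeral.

ii

The chord is a dominant seventh chord on D#.
A dominant resolves down a perfect fifth: D# → G#. In F# major, G# is scale degree 2, i.e. ii.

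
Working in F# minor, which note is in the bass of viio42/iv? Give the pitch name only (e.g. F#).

G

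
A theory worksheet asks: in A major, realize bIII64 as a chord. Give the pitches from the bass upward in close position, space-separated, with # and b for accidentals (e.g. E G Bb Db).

G C E

bIII64 is a major triad on the lowered third degree, borrowed from the parallel minor. In A major that root is C.
So the chord is C-E-G.
With the 64 figure the chord is in second inversion; from the bass G upward in close position it reads G-C-E.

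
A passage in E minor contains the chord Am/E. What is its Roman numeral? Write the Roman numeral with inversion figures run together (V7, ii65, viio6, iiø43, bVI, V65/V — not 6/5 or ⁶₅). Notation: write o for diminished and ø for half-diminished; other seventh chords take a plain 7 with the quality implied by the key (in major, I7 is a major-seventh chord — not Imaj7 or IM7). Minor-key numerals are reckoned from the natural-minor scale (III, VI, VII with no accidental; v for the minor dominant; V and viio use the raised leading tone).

The pitches A-C-E form a minor triad rooted on A.
In E minor, A is the subdominant; the diatonic minor triad there is iv.
With E in the bass the chord is in second inversion, so the figured bass is 64.

iv64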